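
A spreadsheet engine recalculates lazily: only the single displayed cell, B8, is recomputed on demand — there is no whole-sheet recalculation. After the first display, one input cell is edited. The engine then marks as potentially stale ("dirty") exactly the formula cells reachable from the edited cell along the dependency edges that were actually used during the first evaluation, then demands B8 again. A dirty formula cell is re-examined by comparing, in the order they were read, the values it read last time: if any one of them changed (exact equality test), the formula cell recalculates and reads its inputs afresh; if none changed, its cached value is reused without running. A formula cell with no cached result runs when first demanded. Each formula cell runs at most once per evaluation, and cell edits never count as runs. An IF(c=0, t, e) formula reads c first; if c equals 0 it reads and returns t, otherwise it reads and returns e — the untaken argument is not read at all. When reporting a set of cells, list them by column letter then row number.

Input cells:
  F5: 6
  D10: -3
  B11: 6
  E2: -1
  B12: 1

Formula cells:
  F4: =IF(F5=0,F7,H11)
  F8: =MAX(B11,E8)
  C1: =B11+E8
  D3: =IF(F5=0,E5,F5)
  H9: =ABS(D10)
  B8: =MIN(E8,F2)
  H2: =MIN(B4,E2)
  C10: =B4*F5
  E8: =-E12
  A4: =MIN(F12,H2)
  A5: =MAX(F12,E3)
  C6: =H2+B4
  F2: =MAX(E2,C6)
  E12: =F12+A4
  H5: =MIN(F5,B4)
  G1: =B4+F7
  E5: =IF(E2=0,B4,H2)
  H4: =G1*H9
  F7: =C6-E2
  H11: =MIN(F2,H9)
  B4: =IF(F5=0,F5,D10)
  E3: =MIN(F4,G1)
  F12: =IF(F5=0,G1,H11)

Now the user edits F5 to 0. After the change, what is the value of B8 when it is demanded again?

New value of B8: -1.
Key observation: a condition flipped, so demand moved to the other branch — H11 is never re-examined.

First evaluation (everything demanded from the output):
  B4 = IF(F5=0: F5=6 -> else branch D10) = -3
  H2 = MIN(-3, -1) = -3
  C6 = -3 + -3 = -6
  F2 = MAX(-1, -6) = -1
  H9 = ABS(-3) = 3
  H11 = MIN(-1, 3) = -1
  F12 = IF(F5=0: F5=6 -> else branch H11) = -1
  A4 = MIN(-1, -3) = -3
  E12 = -1 + -3 = -4
  E8 = -(-4) = 4
  B8 = MIN(4, -1) = -1

Propagation after the edit:
  B4: runs — F5 6->0; result 0.
  H2: runs — B4 -3->0; result -1.
  C6: runs — H2 -3->-1; B4 -3->0; result -1.
  F2: runs — C6 -6->-1; result -1 (same value as before).
  F7: demanded for the first time — runs, produces 0.
  G1: demanded for the first time — runs, produces 0.
  H11: marked dirty but never re-examined — demand shifted away from it.
  F12: runs — F5 6->0; result 0.
  A4: runs — F12 -1->0; H2 -3->-1; result -1.
  E12: runs — F12 -1->0; A4 -3->-1; result -1.
  E8: runs — E12 -4->-1; result 1.
  B8: runs — E8 4->1; result -1 (same value as before).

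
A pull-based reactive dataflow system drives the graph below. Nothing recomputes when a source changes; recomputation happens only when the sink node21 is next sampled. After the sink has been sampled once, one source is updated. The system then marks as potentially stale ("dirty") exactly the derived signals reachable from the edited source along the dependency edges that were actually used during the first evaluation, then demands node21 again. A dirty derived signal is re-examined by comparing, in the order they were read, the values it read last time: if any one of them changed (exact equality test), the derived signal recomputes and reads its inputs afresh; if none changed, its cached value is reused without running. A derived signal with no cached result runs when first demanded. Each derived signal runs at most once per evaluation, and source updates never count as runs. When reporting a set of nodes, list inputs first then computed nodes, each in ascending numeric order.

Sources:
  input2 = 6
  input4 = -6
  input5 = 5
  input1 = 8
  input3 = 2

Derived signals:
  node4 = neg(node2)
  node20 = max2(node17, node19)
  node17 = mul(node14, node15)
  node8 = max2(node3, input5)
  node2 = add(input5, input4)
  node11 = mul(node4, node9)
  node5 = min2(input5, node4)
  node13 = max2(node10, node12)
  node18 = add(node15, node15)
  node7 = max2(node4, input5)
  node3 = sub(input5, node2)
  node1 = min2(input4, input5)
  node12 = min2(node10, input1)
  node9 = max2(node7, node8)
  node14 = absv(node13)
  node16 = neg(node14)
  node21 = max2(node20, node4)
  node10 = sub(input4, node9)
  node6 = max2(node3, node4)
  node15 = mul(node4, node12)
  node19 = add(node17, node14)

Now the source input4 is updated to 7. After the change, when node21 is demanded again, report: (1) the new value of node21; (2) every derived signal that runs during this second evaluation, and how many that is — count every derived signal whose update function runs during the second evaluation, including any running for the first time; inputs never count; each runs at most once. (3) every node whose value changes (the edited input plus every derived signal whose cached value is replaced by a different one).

First evaluation (everything demanded from the output):
  node2 = add(5, -6) = -1
  node3 = sub(5, -1) = 6
  node4 = neg(-1) = 1
  node7 = max2(1, 5) = 5
  node8 = max2(6, 5) = 6
  node9 = max2(5, 6) = 6
  node10 = sub(-6, 6) = -12
  node12 = min2(-12, 8) = -12
  node13 = max2(-12, -12) = -12
  node14 = absv(-12) = 12
  node15 = mul(1, -12) = -12
  node17 = mul(12, -12) = -144
  node19 = add(-144, 12) = -132
  node20 = max2(-144, -132) = -132
  node21 = max2(-132, 1) = 1

Propagation after the edit:
  node2: runs — input4 -6->7; result 12.
  node3: runs — node2 -1->12; result -7.
  node4: runs — node2 -1->12; result -12.
  node7: runs — node4 1->-12; result 5 (same value as before).
  node8: runs — node3 6->-7; result 5.
  node9: runs — node8 6->5; result 5.
  node10: runs — input4 -6->7; node9 6->5; result 2.
  node12: runs — node10 -12->2; result 2.
  node13: runs — node10 -12->2; node12 -12->2; result 2.
  node14: runs — node13 -12->2; result 2.
  node15: runs — node4 1->-12; node12 -12->2; result -24.
  node17: runs — node14 12->2; node15 -12->-24; result -48.
  node19: runs — node17 -144->-48; node14 12->2; result -46.
  node20: runs — node17 -144->-48; node19 -132->-46; result -46.
  node21: runs — node20 -132->-46; node4 1->-12; result -12.

New value of node21: -12.
Derived signals that run: node2, node3, node4, node7, node8, node9, node10, node12, node13, node14, node15, node17, node19, node20, node21 — 15 in total.
Values that change: input4, node2, node3, node4, node8, node9, node10, node12, node13, node14, node15, node17, node19, node20, node21.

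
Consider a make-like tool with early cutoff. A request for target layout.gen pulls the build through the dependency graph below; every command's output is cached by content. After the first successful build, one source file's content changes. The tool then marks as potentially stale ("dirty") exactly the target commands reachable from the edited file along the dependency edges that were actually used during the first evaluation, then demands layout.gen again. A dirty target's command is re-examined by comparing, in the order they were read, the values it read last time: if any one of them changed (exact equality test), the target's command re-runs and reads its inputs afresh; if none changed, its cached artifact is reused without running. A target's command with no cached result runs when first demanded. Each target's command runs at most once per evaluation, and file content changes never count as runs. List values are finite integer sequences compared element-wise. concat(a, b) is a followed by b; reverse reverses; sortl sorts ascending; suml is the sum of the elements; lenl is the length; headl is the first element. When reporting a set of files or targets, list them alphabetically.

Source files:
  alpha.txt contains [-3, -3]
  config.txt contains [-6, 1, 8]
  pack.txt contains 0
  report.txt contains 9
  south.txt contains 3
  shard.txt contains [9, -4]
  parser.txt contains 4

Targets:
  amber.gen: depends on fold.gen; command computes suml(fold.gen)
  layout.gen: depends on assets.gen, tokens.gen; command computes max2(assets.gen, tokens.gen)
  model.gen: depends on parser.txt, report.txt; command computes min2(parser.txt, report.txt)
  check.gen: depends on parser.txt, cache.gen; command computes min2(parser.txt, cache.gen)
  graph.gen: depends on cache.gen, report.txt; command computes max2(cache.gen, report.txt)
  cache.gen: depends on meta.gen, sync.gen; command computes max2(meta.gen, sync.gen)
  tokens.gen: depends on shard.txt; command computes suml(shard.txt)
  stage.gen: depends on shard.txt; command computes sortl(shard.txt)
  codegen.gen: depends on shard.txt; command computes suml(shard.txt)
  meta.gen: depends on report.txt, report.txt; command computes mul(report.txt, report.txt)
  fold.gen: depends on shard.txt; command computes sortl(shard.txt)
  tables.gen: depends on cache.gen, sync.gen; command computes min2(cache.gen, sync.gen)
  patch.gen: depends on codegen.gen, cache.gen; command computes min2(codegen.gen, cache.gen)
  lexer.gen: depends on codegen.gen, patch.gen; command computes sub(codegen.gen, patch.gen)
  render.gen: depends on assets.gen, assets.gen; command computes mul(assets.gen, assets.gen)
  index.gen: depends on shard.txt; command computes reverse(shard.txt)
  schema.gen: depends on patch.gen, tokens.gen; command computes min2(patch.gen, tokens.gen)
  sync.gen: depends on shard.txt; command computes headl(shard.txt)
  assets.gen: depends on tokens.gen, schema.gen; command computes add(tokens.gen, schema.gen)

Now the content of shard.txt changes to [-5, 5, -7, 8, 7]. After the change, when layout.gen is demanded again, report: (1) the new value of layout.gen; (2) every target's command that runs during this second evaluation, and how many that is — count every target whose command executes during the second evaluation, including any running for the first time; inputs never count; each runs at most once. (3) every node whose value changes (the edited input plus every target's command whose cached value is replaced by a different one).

First demand of the output computes:
  codegen.gen = suml([9, -4]) = 5
  meta.gen = mul(9, 9) = 81
  sync.gen = headl([9, -4]) = 9
  cache.gen = max2(81, 9) = 81
  patch.gen = min2(5, 81) = 5
  tokens.gen = suml([9, -4]) = 5
  schema.gen = min2(5, 5) = 5
  assets.gen = add(5, 5) = 10
  layout.gen = max2(10, 5) = 10

After the edit, cleaning proceeds:
  codegen.gen: a read changed (shard.txt [9, -4]->[-5, 5, -7, 8, 7]) — executes, giving 8.
  sync.gen: a read changed (shard.txt [9, -4]->[-5, 5, -7, 8, 7]) — executes, giving -5.
  cache.gen: a read changed (sync.gen 9->-5) — executes, giving 81 — identical to its old value.
  patch.gen: a read changed (codegen.gen 5->8) — executes, giving 8.
  tokens.gen: a read changed (shard.txt [9, -4]->[-5, 5, -7, 8, 7]) — executes, giving 8.
  schema.gen: a read changed (patch.gen 5->8; tokens.gen 5->8) — executes, giving 8.
  assets.gen: a read changed (tokens.gen 5->8; schema.gen 5->8) — executes, giving 16.
  layout.gen: a read changed (assets.gen 10->16; tokens.gen 5->8) — executes, giving 16.

Demanding layout.gen again yields 16.
8 target commands run: assets.gen, cache.gen, codegen.gen, layout.gen, patch.gen, schema.gen, sync.gen, tokens.gen.
The nodes whose values change: assets.gen, codegen.gen, layout.gen, patch.gen, schema.gen, shard.txt, sync.gen, tokens.gen.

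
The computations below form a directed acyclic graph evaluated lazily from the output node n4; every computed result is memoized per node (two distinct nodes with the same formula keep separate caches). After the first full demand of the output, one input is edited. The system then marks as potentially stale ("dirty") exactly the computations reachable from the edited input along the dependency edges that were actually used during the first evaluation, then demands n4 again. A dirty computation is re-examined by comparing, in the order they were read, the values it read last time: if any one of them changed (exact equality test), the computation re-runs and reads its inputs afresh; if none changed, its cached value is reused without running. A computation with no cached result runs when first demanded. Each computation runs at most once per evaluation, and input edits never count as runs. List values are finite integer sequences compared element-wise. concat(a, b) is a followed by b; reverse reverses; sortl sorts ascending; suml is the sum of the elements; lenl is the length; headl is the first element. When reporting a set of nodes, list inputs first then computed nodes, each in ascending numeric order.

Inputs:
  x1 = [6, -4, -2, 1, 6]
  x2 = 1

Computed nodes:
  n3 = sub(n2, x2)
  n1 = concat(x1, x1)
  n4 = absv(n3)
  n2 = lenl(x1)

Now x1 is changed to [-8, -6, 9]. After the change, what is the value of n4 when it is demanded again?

Demanding n4 again yields 2.

First demand of the output computes:
  n2 = lenl([6, -4, -2, 1, 6]) = 5
  n3 = sub(5, 1) = 4
  n4 = absv(4) = 4

After the edit, cleaning proceeds:
  n2: a read changed (x1 [6, -4, -2, 1, 6]->[-8, -6, 9]) — executes, giving 3.
  n3: a read changed (n2 5->3) — executes, giving 2.
  n4: a read changed (n3 4->2) — executes, giving 2.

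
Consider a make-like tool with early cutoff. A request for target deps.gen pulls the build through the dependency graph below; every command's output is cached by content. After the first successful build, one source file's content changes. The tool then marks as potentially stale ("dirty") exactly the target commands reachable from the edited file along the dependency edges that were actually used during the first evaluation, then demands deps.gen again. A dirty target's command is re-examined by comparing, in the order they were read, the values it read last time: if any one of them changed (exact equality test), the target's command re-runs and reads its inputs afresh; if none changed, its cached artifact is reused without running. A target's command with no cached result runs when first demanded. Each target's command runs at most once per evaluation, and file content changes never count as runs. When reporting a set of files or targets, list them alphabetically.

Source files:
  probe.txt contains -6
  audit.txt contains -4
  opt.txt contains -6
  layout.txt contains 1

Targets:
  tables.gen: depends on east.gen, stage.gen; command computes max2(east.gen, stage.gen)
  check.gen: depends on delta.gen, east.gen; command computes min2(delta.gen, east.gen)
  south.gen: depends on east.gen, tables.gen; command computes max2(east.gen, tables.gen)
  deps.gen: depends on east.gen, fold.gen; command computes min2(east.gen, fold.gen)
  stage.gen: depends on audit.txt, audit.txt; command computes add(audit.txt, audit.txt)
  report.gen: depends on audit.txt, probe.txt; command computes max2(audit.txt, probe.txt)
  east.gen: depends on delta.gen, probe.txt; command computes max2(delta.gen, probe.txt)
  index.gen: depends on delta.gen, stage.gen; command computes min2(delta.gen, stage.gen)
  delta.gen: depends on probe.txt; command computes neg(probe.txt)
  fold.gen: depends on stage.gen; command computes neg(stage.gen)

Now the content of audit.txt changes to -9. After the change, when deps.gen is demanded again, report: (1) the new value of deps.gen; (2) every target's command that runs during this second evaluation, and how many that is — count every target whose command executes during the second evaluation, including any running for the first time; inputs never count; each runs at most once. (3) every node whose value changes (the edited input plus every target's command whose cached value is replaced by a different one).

First demand of the output computes:
  delta.gen = neg(-6) = 6
  east.gen = max2(6, -6) = 6
  stage.gen = add(-4, -4) = -8
  fold.gen = neg(-8) = 8
  deps.gen = min2(6, 8) = 6

After the edit, cleaning proceeds:
  stage.gen: a read changed (audit.txt -4->-9; audit.txt -4->-9) — executes, giving -18.
  fold.gen: a read changed (stage.gen -8->-18) — executes, giving 18.
  deps.gen: a read changed (fold.gen 8->18) — executes, giving 6 — identical to its old value.

Demanding deps.gen again yields 6.
3 target commands run: deps.gen, fold.gen, stage.gen.
The nodes whose values change: audit.txt, fold.gen, stage.gen.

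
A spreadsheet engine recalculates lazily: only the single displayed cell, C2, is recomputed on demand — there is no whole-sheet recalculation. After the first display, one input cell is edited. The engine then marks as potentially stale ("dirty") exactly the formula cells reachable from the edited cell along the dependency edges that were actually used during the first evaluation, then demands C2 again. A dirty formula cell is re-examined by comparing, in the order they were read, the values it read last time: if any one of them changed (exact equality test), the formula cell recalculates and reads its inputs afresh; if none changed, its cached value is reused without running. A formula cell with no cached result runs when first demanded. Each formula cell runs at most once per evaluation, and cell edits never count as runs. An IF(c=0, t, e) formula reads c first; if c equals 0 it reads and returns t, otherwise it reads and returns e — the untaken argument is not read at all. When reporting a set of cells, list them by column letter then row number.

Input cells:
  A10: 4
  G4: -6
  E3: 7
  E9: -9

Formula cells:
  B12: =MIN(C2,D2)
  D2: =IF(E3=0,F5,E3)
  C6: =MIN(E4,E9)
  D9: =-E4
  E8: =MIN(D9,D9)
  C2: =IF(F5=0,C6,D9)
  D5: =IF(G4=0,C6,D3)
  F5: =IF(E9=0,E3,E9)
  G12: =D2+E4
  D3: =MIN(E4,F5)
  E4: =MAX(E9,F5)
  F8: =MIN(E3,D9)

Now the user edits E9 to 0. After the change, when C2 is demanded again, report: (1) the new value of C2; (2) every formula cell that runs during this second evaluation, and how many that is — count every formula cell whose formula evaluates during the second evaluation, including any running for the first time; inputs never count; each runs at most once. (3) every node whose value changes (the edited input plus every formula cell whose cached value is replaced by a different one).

First evaluation (everything demanded from the output):
  F5 = IF(E9=0: E9=-9 -> else branch E9) = -9
  E4 = MAX(-9, -9) = -9
  D9 = -(-9) = 9
  C2 = IF(F5=0: F5=-9 -> else branch D9) = 9

Propagation after the edit:
  F5: runs — E9 -9->0; E9 -9->0; result 7.
  E4: runs — E9 -9->0; F5 -9->7; result 7.
  D9: runs — E4 -9->7; result -7.
  C2: runs — F5 -9->7; D9 9->-7; result -7.

New value of C2: -7.
Formula cells that run: C2, D9, E4, F5 — 4 in total.
Values that change: C2, D9, E4, E9, F5.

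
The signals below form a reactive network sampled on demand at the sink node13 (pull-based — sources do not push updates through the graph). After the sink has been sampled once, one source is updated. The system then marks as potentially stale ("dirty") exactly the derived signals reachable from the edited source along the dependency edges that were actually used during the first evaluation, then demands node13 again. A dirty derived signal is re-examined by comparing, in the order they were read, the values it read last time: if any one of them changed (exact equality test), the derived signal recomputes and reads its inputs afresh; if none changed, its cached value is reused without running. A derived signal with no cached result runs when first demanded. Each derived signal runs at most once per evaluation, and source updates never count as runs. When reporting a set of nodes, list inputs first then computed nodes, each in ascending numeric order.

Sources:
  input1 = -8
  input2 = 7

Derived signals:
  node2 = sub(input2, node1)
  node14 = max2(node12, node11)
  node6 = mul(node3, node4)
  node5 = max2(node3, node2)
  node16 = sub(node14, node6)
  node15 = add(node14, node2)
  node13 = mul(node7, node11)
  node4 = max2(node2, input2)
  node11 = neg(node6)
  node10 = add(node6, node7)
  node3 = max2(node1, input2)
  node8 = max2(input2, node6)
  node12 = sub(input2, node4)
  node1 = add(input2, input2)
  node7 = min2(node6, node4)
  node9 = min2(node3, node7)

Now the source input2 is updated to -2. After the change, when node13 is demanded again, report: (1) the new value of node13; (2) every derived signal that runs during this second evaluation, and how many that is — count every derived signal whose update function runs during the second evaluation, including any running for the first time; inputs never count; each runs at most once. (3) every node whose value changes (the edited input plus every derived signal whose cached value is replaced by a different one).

Initial pass — values computed on the first demand:
  node1 = add(7, 7) = 14
  node2 = sub(7, 14) = -7
  node3 = max2(14, 7) = 14
  node4 = max2(-7, 7) = 7
  node6 = mul(14, 7) = 98
  node7 = min2(98, 7) = 7
  node11 = neg(98) = -98
  node13 = mul(7, -98) = -686

Second demand — change propagation:
  node1: re-runs because input2 7->-2; input2 7->-2; new result -4.
  node2: re-runs because input2 7->-2; node1 14->-4; new result 2.
  node3: re-runs because node1 14->-4; input2 7->-2; new result -2.
  node4: re-runs because node2 -7->2; input2 7->-2; new result 2.
  node6: re-runs because node3 14->-2; node4 7->2; new result -4.
  node7: re-runs because node6 98->-4; node4 7->2; new result -4.
  node11: re-runs because node6 98->-4; new result 4.
  node13: re-runs because node7 7->-4; node11 -98->4; new result -16.

node13 now evaluates to -16.
Run set: node1, node2, node3, node4, node6, node7, node11, node13 (8 run).
Changed values: input2, node1, node2, node3, node4, node6, node7, node11, node13.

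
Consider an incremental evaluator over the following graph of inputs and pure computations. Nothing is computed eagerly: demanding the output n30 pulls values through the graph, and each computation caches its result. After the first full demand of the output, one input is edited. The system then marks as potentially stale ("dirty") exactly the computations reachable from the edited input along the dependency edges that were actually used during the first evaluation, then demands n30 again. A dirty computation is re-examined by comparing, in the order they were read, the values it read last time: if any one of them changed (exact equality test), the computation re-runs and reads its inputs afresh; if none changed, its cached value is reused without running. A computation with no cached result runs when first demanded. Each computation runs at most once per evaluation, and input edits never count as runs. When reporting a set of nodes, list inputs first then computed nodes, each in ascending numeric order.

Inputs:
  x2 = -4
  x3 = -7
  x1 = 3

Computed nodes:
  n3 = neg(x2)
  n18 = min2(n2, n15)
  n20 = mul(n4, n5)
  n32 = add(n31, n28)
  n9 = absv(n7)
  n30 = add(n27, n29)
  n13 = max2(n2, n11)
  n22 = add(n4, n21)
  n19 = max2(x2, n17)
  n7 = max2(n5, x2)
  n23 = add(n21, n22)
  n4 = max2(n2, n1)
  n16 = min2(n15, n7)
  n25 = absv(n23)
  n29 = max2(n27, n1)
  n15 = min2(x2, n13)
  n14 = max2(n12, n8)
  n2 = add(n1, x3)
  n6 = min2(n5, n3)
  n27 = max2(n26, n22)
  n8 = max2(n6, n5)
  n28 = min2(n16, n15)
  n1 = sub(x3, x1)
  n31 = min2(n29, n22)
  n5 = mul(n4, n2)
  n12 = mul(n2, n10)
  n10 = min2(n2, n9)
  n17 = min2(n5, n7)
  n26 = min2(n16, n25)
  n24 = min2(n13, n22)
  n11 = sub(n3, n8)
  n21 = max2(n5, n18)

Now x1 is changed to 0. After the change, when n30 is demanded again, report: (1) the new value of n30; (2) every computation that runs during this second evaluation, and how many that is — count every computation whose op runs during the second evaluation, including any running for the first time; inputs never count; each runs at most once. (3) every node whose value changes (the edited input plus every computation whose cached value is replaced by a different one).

n30 now evaluates to 182.
Run set: n1, n2, n4, n5, n6, n7, n8, n11, n13, n15, n16, n18, n21, n22, n23, n25, n26, n27, n29, n30 (20 run).
Changed values: x1, n1, n2, n4, n5, n7, n8, n11, n13, n15, n16, n18, n21, n22, n23, n25, n26, n27, n29, n30.

Initial pass — values computed on the first demand:
  n1 = sub(-7, 3) = -10
  n2 = add(-10, -7) = -17
  n3 = neg(-4) = 4
  n4 = max2(-17, -10) = -10
  n5 = mul(-10, -17) = 170
  n6 = min2(170, 4) = 4
  n7 = max2(170, -4) = 170
  n8 = max2(4, 170) = 170
  n11 = sub(4, 170) = -166
  n13 = max2(-17, -166) = -17
  n15 = min2(-4, -17) = -17
  n16 = min2(-17, 170) = -17
  n18 = min2(-17, -17) = -17
  n21 = max2(170, -17) = 170
  n22 = add(-10, 170) = 160
  n23 = add(170, 160) = 330
  n25 = absv(330) = 330
  n26 = min2(-17, 330) = -17
  n27 = max2(-17, 160) = 160
  n29 = max2(160, -10) = 160
  n30 = add(160, 160) = 320

Second demand — change propagation:
  n1: re-runs because x1 3->0; new result -7.
  n2: re-runs because n1 -10->-7; new result -14.
  n4: re-runs because n2 -17->-14; n1 -10->-7; new result -7.
  n5: re-runs because n4 -10->-7; n2 -17->-14; new result 98.
  n6: re-runs because n5 170->98; new result 4 (unchanged).
  n7: re-runs because n5 170->98; new result 98.
  n8: re-runs because n5 170->98; new result 98.
  n11: re-runs because n8 170->98; new result -94.
  n13: re-runs because n2 -17->-14; n11 -166->-94; new result -14.
  n15: re-runs because n13 -17->-14; new result -14.
  n16: re-runs because n15 -17->-14; n7 170->98; new result -14.
  n18: re-runs because n2 -17->-14; n15 -17->-14; new result -14.
  n21: re-runs because n5 170->98; n18 -17->-14; new result 98.
  n22: re-runs because n4 -10->-7; n21 170->98; new result 91.
  n23: re-runs because n21 170->98; n22 160->91; new result 189.
  n25: re-runs because n23 330->189; new result 189.
  n26: re-runs because n16 -17->-14; n25 330->189; new result -14.
  n27: re-runs because n26 -17->-14; n22 160->91; new result 91.
  n29: re-runs because n27 160->91; n1 -10->-7; new result 91.
  n30: re-runs because n27 160->91; n29 160->91; new result 182.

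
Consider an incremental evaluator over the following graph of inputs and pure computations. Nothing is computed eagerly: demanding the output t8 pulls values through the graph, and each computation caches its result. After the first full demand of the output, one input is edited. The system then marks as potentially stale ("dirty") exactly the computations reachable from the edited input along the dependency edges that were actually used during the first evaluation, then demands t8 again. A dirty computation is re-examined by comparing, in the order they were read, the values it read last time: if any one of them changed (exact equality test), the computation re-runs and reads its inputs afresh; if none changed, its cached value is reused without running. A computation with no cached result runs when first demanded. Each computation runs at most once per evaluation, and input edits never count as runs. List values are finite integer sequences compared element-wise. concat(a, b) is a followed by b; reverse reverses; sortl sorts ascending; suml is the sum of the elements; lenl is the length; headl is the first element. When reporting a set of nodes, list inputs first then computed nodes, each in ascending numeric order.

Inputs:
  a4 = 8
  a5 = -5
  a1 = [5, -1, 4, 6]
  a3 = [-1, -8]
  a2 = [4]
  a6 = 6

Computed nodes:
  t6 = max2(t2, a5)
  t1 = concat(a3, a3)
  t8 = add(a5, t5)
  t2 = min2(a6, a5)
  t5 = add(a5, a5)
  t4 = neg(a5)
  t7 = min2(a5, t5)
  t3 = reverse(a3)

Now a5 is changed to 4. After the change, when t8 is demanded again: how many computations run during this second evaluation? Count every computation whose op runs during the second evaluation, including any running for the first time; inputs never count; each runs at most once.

Run set: t5, t8 (2 run).

Initial pass — values computed on the first demand:
  t5 = add(-5, -5) = -10
  t8 = add(-5, -10) = -15

Second demand — change propagation:
  t5: re-runs because a5 -5->4; a5 -5->4; new result 8.
  t8: re-runs because a5 -5->4; t5 -10->8; new result 12.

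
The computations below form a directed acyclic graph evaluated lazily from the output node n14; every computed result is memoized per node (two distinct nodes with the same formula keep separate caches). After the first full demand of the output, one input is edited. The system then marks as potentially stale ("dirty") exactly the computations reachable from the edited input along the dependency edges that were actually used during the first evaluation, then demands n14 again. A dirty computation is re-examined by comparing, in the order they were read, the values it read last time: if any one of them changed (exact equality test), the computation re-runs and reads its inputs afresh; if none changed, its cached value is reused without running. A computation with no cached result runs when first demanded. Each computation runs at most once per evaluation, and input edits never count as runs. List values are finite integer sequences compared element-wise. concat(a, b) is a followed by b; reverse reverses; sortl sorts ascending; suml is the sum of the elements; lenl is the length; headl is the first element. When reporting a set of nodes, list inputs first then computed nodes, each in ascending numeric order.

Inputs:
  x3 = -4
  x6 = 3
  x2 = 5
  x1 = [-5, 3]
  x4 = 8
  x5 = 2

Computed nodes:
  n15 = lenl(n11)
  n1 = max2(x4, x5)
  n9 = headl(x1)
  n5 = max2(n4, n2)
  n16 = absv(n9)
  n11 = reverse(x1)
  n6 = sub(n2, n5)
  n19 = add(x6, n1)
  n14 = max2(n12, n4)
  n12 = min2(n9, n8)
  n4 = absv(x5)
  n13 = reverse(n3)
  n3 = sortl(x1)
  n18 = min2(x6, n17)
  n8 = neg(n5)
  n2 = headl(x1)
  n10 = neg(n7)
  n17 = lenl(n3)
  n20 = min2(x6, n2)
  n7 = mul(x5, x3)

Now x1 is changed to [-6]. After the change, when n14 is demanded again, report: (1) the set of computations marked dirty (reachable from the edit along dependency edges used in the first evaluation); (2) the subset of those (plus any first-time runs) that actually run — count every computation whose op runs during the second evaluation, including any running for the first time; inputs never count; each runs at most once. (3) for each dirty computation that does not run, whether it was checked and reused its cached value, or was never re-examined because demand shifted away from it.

The edit dirties: n2, n5, n8, n9, n12, n14.
5 computations run: n2, n5, n9, n12, n14.
Cache hits after checking: n8.
Note where the cutoff bites: n8 is checked, finds nothing changed, and keeps its cache.

First demand of the output computes:
  n2 = headl([-5, 3]) = -5
  n4 = absv(2) = 2
  n5 = max2(2, -5) = 2
  n8 = neg(2) = -2
  n9 = headl([-5, 3]) = -5
  n12 = min2(-5, -2) = -5
  n14 = max2(-5, 2) = 2

After the edit, cleaning proceeds:
  n2: a read changed (x1 [-5, 3]->[-6]) — executes, giving -6.
  n5: a read changed (n2 -5->-6) — executes, giving 2 — identical to its old value.
  n8: dirty, but its reads are unchanged (n5 unchanged); cached -2 stands.
  n9: a read changed (x1 [-5, 3]->[-6]) — executes, giving -6.
  n12: a read changed (n9 -5->-6) — executes, giving -6.
  n14: a read changed (n12 -5->-6) — executes, giving 2 — identical to its old value.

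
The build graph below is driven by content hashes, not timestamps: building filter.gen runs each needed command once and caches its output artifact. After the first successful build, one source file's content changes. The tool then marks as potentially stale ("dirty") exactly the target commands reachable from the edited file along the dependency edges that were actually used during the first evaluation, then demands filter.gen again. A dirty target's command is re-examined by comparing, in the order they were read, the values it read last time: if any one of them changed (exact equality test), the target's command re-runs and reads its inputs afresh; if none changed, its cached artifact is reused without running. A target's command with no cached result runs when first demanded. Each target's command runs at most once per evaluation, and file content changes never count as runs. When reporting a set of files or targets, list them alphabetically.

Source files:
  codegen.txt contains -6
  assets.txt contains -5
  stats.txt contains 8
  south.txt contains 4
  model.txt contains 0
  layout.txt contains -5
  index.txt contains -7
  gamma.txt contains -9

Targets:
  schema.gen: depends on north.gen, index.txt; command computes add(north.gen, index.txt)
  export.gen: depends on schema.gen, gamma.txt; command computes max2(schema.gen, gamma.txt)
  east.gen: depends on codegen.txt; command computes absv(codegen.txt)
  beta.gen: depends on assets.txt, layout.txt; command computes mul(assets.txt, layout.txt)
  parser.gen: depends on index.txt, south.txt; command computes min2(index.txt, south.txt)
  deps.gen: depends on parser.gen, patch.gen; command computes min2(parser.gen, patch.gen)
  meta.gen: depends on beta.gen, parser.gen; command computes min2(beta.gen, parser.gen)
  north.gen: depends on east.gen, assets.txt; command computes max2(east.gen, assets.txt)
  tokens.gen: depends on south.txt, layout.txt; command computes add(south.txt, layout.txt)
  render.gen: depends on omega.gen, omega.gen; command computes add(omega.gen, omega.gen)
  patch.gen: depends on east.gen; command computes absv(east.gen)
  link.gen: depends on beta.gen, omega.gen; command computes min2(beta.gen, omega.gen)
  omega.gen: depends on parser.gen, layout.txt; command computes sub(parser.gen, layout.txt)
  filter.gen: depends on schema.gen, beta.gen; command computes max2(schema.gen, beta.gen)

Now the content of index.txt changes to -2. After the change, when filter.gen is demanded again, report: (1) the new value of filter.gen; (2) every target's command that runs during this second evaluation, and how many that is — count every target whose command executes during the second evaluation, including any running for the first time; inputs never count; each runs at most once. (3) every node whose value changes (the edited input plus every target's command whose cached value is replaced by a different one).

Initial pass — values computed on the first demand:
  beta.gen = mul(-5, -5) = 25
  east.gen = absv(-6) = 6
  north.gen = max2(6, -5) = 6
  schema.gen = add(6, -7) = -1
  filter.gen = max2(-1, 25) = 25

Second demand — change propagation:
  schema.gen: re-runs because index.txt -7->-2; new result 4.
  filter.gen: re-runs because schema.gen -1->4; new result 25 (unchanged).

filter.gen now evaluates to 25.
Run set: filter.gen, schema.gen (2 run).
Changed values: index.txt, schema.gen.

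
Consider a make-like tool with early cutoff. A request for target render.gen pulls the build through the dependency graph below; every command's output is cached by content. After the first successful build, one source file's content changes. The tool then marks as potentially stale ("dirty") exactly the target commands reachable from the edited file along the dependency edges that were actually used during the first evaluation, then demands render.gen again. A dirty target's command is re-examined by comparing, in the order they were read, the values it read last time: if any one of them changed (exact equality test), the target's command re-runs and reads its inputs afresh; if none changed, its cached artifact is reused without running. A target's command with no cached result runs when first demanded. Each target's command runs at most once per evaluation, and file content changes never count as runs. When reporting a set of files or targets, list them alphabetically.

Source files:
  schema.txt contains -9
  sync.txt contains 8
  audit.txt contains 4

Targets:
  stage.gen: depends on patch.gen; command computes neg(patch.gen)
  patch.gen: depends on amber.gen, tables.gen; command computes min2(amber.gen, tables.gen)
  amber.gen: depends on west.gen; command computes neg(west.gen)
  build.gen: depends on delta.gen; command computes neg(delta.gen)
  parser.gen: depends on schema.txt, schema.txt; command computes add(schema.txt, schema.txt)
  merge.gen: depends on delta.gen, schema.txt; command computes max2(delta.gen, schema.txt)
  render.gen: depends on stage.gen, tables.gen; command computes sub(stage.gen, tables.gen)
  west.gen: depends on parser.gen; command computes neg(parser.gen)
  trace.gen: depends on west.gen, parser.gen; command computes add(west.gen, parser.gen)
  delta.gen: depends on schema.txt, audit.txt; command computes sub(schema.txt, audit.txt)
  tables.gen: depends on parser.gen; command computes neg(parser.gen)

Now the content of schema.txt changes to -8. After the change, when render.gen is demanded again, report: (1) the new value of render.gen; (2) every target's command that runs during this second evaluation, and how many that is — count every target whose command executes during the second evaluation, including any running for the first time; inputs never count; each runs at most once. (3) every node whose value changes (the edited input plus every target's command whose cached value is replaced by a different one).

First demand of the output computes:
  parser.gen = add(-9, -9) = -18
  tables.gen = neg(-18) = 18
  west.gen = neg(-18) = 18
  amber.gen = neg(18) = -18
  patch.gen = min2(-18, 18) = -18
  stage.gen = neg(-18) = 18
  render.gen = sub(18, 18) = 0

After the edit, cleaning proceeds:
  parser.gen: a read changed (schema.txt -9->-8; schema.txt -9->-8) — executes, giving -16.
  tables.gen: a read changed (parser.gen -18->-16) — executes, giving 16.
  west.gen: a read changed (parser.gen -18->-16) — executes, giving 16.
  amber.gen: a read changed (west.gen 18->16) — executes, giving -16.
  patch.gen: a read changed (amber.gen -18->-16; tables.gen 18->16) — executes, giving -16.
  stage.gen: a read changed (patch.gen -18->-16) — executes, giving 16.
  render.gen: a read changed (stage.gen 18->16; tables.gen 18->16) — executes, giving 0 — identical to its old value.

Demanding render.gen again yields 0.
7 target commands run: amber.gen, parser.gen, patch.gen, render.gen, stage.gen, tables.gen, west.gen.
The nodes whose values change: amber.gen, parser.gen, patch.gen, schema.txt, stage.gen, tables.gen, west.gen.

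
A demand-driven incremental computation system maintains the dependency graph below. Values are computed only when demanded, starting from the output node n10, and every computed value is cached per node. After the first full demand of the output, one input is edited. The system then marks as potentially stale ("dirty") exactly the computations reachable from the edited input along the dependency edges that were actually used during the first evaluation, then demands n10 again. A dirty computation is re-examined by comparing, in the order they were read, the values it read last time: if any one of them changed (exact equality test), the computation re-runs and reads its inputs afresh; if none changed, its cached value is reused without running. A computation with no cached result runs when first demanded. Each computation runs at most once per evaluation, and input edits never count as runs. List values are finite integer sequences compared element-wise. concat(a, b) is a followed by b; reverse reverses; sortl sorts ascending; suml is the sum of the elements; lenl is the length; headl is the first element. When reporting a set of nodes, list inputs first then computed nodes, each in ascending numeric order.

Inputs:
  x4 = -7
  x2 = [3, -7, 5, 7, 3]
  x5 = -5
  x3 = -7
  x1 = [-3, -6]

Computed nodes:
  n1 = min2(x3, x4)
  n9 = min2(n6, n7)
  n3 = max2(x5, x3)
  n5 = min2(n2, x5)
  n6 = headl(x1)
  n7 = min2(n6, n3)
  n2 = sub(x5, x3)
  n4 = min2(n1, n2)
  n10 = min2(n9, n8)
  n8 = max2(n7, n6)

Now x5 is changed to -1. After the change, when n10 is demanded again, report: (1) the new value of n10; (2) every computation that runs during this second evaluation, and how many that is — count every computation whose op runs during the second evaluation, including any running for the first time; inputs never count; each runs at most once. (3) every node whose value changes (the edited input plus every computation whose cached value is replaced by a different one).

New value of n10: -3.
Computations that run: n3, n7, n8, n9, n10 — 5 in total.
Values that change: x5, n3, n7, n9, n10.

First evaluation (everything demanded from the output):
  n3 = max2(-5, -7) = -5
  n6 = headl([-3, -6]) = -3
  n7 = min2(-3, -5) = -5
  n8 = max2(-5, -3) = -3
  n9 = min2(-3, -5) = -5
  n10 = min2(-5, -3) = -5

Propagation after the edit:
  n3: runs — x5 -5->-1; result -1.
  n7: runs — n3 -5->-1; result -3.
  n8: runs — n7 -5->-3; result -3 (same value as before).
  n9: runs — n7 -5->-3; result -3.
  n10: runs — n9 -5->-3; result -3.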